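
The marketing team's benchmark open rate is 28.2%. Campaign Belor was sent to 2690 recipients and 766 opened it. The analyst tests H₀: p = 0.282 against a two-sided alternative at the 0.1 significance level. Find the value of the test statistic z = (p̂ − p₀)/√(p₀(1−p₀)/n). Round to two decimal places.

p̂ = 766/2690 = 0.2848.
SE = √(p₀(1−p₀)/n) = √(0.20248/2690) = 0.0087.
z = (0.2848 − 0.282)/0.0087 = 0.0028/0.0087 = 0.32.
p-value = 2·P(Z > 0.318) ≈ 0.7505, so at α = 0.1 we fail to reject H₀.

z = 0.32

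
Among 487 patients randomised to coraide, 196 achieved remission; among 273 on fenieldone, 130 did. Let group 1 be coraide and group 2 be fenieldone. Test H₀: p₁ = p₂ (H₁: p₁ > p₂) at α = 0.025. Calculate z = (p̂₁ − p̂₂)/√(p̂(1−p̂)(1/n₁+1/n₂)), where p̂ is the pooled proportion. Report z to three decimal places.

z = -1.970

p̂₁ = 196/487 ≈ 0.40246, p̂₂ = 130/273 ≈ 0.47619.
Pooled p̂ = (196+130)/(487+273) = 326/760 = 0.42895.
SE = √(p̂(1−p̂)(1/n₁+1/n₂)) = √(0.42895·0.57105·0.00571639) = √(0.00140024) = 0.03742.
z = (0.40246 − 0.47619)/0.03742 = -0.07373/0.03742 = -1.970.
p-value = P(Z > -1.970) ≈ 0.9756. With α = 0.025, fail to reject H₀.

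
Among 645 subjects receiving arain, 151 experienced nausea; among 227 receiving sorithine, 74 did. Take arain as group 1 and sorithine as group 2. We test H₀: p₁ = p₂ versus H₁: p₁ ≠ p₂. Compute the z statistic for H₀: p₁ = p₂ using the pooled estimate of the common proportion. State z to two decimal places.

p̂₁ = 151/645 = 0.2341, p̂₂ = 74/227 = 0.3260.
Pooled p̂ = (151+74)/(645+227) = 225/872 = 0.2580.
SE = √(0.191449 × 0.00595567) = 0.0338.
z = (0.2341 − 0.3260)/0.0338 = -0.0919/0.0338 = -2.72.
p-value = 2·P(Z > 2.721) ≈ 0.0065.

z = -2.72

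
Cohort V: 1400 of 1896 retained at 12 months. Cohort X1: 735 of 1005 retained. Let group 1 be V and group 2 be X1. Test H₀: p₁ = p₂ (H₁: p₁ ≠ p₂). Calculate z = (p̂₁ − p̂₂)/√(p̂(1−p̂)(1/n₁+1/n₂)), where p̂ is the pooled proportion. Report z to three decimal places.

p̂₁ = 1400/1896 ≈ 0.73840, p̂₂ = 735/1005 ≈ 0.73134.
Pooled p̂ = (1400+735)/(1896+1005) = 2135/2901 = 0.73595.
SE = √(p̂(1−p̂)(1/n₁+1/n₂)) = √(0.73595·0.26405·0.00152245) = √(0.000295852) = 0.01720.
z = (0.73840 − 0.73134)/0.01720 = 0.00706/0.01720 = 0.410.
p-value = 2·P(Z > 0.410) ≈ 0.6818.

z = 0.410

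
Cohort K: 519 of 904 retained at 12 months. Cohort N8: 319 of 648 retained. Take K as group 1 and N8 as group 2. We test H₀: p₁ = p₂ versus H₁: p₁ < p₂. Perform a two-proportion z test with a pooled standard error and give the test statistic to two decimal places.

p̂₁ = 519/904 = 0.57412, p̂₂ = 319/648 = 0.49228.
Pooled p̂ = (519+319)/(904+648) = 838/1552 = 0.53995.
SE = √(p̂(1−p̂)(1/n₁+1/n₂)) = √(0.53995·0.46005·0.0026494) = √(0.000658123) = 0.02565.
z = (0.57412 − 0.49228)/0.02565 = 0.08184/0.02565 = 3.19.
p-value = P(Z < 3.190) ≈ 0.9993.

z = 3.19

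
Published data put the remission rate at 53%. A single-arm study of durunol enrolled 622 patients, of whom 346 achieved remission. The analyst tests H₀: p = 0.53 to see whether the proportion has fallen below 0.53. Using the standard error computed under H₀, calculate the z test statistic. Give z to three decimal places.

p̂ = 346/622 = 0.55627.
SE = √(p₀(1−p₀)/n) = √(0.2491/622) = 0.02001.
z = (0.55627 − 0.53)/0.02001 = 0.02627/0.02001 = 1.313.

z = 1.313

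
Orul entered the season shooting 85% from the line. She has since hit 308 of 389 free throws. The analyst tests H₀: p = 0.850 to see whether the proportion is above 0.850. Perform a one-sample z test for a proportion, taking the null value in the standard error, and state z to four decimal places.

p̂ = 308/389 = 0.791774.
Standard error under H₀: √(0.85×0.15/389) = 0.018104.
z = (0.791774 − 0.85)/0.018104 = -0.058226/0.018104 = -3.2162.

z = -3.2162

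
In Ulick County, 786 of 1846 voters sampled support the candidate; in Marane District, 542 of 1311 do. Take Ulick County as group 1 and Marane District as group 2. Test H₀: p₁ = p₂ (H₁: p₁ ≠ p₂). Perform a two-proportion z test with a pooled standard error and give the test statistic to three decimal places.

p̂₁ = 786/1846 ≈ 0.425785, p̂₂ = 542/1311 ≈ 0.413425.
Pooled p̂ = (786+542)/(1846+1311) = 1328/3157 = 0.420653.
SE = √(0.243704 × 0.00130449) = 0.017830.
z = (0.425785 − 0.413425)/0.017830 = 0.012360/0.017830 = 0.693.
Two-sided p-value ≈ 2·Φ(−0.693) = 0.4882.

z = 0.693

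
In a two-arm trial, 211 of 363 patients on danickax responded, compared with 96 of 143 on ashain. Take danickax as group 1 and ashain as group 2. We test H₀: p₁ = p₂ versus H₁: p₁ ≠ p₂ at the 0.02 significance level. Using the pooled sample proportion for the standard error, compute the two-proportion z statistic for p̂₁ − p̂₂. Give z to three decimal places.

z = -1.867

p̂₁ = 211/363 = 0.58127, p̂₂ = 96/143 = 0.67133.
Pooled p̂ = (211+96)/(363+143) = 307/506 = 0.60672.
SE = √(p̂(1−p̂)(1/n₁+1/n₂)) = √(0.60672·0.39328·0.00974783) = √(0.00232594) = 0.04823.
z = (0.58127 − 0.67133)/0.04823 = -0.09006/0.04823 = -1.867.
Two-sided p-value ≈ 2·Φ(−1.867) = 0.0618, so at α = 0.02 we fail to reject H₀.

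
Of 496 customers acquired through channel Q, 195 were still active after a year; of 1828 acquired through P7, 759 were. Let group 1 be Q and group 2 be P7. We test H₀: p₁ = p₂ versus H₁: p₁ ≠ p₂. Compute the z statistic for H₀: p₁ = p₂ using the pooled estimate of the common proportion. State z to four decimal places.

p̂₁ = 195/496 = 0.393145, p̂₂ = 759/1828 = 0.415208.
Pooled p̂ = (195+759)/(496+1828) = 954/2324 = 0.410499.
SE = √(0.24199 × 0.00256317) = 0.024905.
z = (0.393145 − 0.415208)/0.024905 = -0.022063/0.024905 = -0.8859.
Two-sided p-value ≈ 2·Φ(−0.886) = 0.3757.

z = -0.8859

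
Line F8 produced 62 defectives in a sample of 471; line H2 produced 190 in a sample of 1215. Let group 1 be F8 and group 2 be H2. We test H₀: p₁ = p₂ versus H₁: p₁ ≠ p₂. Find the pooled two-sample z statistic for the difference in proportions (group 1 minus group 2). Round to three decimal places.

p̂₁ = 62/471 ≈ 0.13163, p̂₂ = 190/1215 ≈ 0.15638.
Pooled p̂ = (62+190)/(471+1215) = 252/1686 = 0.14947.
SE = √(0.127126 × 0.00294619) = 0.01935.
z = (0.13163 − 0.15638)/0.01935 = -0.02475/0.01935 = -1.279.

z = -1.279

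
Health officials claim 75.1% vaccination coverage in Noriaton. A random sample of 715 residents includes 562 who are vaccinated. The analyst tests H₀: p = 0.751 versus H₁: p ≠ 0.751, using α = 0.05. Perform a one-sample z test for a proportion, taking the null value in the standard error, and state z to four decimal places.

z = 2.1651

p̂ = 562/715 ≈ 0.786014.
Standard error under H₀: √(0.751×0.249/715) = 0.016172.
z = (0.786014 − 0.751)/0.016172 = 0.035014/0.016172 = 2.1651.
p-value = 2·P(Z > 2.165) ≈ 0.0304; since p < α = 0.05, reject H₀.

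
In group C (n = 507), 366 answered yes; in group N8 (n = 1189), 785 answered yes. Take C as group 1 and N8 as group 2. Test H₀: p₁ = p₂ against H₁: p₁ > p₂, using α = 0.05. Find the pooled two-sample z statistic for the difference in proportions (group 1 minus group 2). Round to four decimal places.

p̂₁ = 366/507 = 0.721893, p̂₂ = 785/1189 = 0.660219.
Pooled p̂ = (366+785)/(507+1189) = 1151/1696 = 0.678656.
SE = √(p̂(1−p̂)(1/n₁+1/n₂)) = √(0.678656·0.321344·0.00281343) = √(0.000613559) = 0.024770.
z = (0.721893 − 0.660219)/0.024770 = 0.061674/0.024770 = 2.4899.
p-value = P(Z > 2.490) ≈ 0.0064; since p < α = 0.05, reject H₀.

z = 2.4899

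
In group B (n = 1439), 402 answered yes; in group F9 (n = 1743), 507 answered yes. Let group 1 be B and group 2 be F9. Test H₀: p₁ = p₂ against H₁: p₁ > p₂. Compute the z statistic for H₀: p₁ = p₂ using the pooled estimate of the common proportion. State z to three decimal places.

p̂₁ = 402/1439 ≈ 0.27936, p̂₂ = 507/1743 ≈ 0.29088.
Pooled p̂ = (402+507)/(1439+1743) = 909/3182 = 0.28567.
SE = √(p̂(1−p̂)(1/n₁+1/n₂)) = √(0.28567·0.71433·0.00126865) = √(0.000258884) = 0.01609.
z = (0.27936 − 0.29088)/0.01609 = -0.01152/0.01609 = -0.716.

z = -0.716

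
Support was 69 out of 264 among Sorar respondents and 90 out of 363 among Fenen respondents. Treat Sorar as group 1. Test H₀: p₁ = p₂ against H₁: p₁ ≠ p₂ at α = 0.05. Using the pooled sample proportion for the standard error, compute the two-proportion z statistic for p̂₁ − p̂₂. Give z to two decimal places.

z = 0.38

p̂₁ = 69/264 = 0.2614, p̂₂ = 90/363 = 0.2479.
Pooled p̂ = (69+90)/(264+363) = 159/627 = 0.2536.
SE = √(p̂(1−p̂)(1/n₁+1/n₂)) = √(0.2536·0.7464·0.0065427) = √(0.00123841) = 0.0352.
z = (0.2614 − 0.2479)/0.0352 = 0.0135/0.0352 = 0.38.
p-value = 2·P(Z > 0.382) ≈ 0.7027, so at α = 0.05 we fail to reject H₀.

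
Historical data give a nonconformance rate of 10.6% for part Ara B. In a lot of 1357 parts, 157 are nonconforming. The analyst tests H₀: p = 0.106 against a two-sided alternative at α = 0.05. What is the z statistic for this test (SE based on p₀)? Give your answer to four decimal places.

p̂ = 157/1357 = 0.1156964.
Standard error under H₀: √(0.106×0.894/1357) = 0.0083566.
z = (0.1156964 − 0.106)/0.0083566 = 0.0096964/0.0083566 = 1.1603.
Two-sided p-value ≈ 2·Φ(−1.160) = 0.2459; since p > α = 0.05, fail to reject H₀.

z = 1.1603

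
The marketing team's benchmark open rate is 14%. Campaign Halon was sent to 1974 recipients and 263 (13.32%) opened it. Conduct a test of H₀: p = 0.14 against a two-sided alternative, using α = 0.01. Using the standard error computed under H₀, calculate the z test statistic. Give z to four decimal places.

z = -0.8666

p̂ = 263/1974 = 0.133232.
Standard error under H₀: √(0.14×0.86/1974) = 0.007810.
z = (0.133232 − 0.14)/0.007810 = -0.006768/0.007810 = -0.8666.
p-value = 2·P(Z > 0.867) ≈ 0.3862. With α = 0.01, fail to reject H₀.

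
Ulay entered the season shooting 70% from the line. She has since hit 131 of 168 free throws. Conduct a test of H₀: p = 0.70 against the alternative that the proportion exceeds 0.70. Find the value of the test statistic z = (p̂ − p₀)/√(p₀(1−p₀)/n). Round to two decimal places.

z = 2.26

p̂ = 131/168 = 0.77976.
SE = √(p₀(1−p₀)/n) = √(0.21/168) = 0.03536.
z = (0.77976 − 0.7)/0.03536 = 0.07976/0.03536 = 2.26.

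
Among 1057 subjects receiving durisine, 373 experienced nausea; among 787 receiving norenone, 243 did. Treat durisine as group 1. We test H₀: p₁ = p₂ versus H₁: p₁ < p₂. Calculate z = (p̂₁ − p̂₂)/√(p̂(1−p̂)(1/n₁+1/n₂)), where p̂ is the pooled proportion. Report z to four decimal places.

p̂₁ = 373/1057 ≈ 0.352886, p̂₂ = 243/787 ≈ 0.308767.
Pooled p̂ = (373+243)/(1057+787) = 616/1844 = 0.334056.
SE = √(0.222463 × 0.00221672) = 0.022207.
z = (0.352886 − 0.308767)/0.022207 = 0.044119/0.022207 = 1.9867.

z = 1.9867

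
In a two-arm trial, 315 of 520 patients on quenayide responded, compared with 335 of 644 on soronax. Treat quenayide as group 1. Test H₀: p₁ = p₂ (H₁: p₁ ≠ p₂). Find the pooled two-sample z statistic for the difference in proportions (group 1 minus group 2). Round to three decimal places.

p̂₁ = 315/520 = 0.60577, p̂₂ = 335/644 = 0.52019.
Pooled p̂ = (315+335)/(520+644) = 650/1164 = 0.55842.
SE = √(p̂(1−p̂)(1/n₁+1/n₂)) = √(0.55842·0.44158·0.00347587) = √(0.000857106) = 0.02928.
z = (0.60577 − 0.52019)/0.02928 = 0.08558/0.02928 = 2.923.
Two-sided p-value ≈ 2·Φ(−2.923) = 0.0035.

z = 2.923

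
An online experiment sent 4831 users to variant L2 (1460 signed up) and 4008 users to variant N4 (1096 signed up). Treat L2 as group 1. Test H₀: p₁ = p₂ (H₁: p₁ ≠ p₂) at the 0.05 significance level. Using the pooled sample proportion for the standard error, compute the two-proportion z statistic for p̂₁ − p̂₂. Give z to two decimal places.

z = 2.97

p̂₁ = 1460/4831 = 0.30221, p̂₂ = 1096/4008 = 0.27345.
Pooled p̂ = (1460+1096)/(4831+4008) = 2556/8839 = 0.28917.
SE = √(0.205552 × 0.000456497) = 0.00969.
z = (0.30221 − 0.27345)/0.00969 = 0.02876/0.00969 = 2.97.
Two-sided p-value ≈ 2·Φ(−2.969) = 0.0030, so at α = 0.05 we reject H₀.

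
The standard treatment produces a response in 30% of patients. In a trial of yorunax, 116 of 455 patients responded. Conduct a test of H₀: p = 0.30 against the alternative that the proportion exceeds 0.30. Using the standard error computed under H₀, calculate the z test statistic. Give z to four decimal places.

p̂ = 116/455 ≈ 0.254945.
Under H₀, SE = √(0.3·0.7/455) = √(0.000461538) = 0.021483.
z = (0.254945 − 0.3)/0.021483 = -0.045055/0.021483 = -2.0972.

z = -2.0972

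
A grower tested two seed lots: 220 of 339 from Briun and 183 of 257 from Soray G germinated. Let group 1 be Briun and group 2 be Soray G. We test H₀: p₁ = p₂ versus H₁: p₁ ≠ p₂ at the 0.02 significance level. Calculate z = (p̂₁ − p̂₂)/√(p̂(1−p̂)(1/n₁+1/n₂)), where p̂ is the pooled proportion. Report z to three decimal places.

p̂₁ = 220/339 = 0.64897, p̂₂ = 183/257 = 0.71206.
Pooled p̂ = (220+183)/(339+257) = 403/596 = 0.67617.
SE = √(p̂(1−p̂)(1/n₁+1/n₂)) = √(0.67617·0.32383·0.0068409) = √(0.0014979) = 0.03870.
z = (0.64897 − 0.71206)/0.03870 = -0.06309/0.03870 = -1.630.
Two-sided p-value ≈ 2·Φ(−1.630) = 0.1031. With α = 0.02, fail to reject H₀.

z = -1.630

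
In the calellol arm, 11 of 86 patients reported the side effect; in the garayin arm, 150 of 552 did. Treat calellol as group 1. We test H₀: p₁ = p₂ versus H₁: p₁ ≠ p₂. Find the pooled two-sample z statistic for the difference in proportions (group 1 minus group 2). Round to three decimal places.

z = -2.856

p̂₁ = 11/86 ≈ 0.12791, p̂₂ = 150/552 ≈ 0.27174.
Pooled p̂ = (11+150)/(86+552) = 161/638 = 0.25235.
SE = √(p̂(1−p̂)(1/n₁+1/n₂)) = √(0.25235·0.74765·0.0134395) = √(0.00253563) = 0.05036.
z = (0.12791 − 0.27174)/0.05036 = -0.14383/0.05036 = -2.856.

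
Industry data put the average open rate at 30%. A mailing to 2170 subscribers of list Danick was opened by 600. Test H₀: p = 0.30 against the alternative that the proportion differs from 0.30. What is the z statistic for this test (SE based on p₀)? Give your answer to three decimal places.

p̂ = 600/2170 = 0.276498.
SE = √(p₀(1−p₀)/n) = √(0.21/2170) = 0.009837.
z = (0.276498 − 0.3)/0.009837 = -0.023502/0.009837 = -2.389.
p-value = 2·P(Z > 2.389) ≈ 0.0169.

z = -2.389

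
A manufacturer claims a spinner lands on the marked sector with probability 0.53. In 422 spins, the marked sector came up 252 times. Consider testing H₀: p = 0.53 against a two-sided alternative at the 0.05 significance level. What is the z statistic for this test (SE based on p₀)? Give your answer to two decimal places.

z = 2.76

p̂ = 252/422 = 0.59716.
Under H₀, SE = √(0.53·0.47/422) = √(0.000590284) = 0.02430.
z = (0.59716 − 0.53)/0.02430 = 0.06716/0.02430 = 2.76.
Two-sided p-value ≈ 2·Φ(−2.764) = 0.0057. With α = 0.05, reject H₀.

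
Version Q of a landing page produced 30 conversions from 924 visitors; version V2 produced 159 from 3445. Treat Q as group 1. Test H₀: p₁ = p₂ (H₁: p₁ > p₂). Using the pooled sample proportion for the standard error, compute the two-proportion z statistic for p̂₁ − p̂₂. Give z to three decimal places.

z = -1.816

p̂₁ = 30/924 ≈ 0.032468, p̂₂ = 159/3445 ≈ 0.046154.
Pooled p̂ = (30+159)/(924+3445) = 189/4369 = 0.043259.
SE = √(0.041388 × 0.00137253) = 0.007537.
z = (0.032468 − 0.046154)/0.007537 = -0.013686/0.007537 = -1.816.
p-value = P(Z > -1.816) ≈ 0.9653.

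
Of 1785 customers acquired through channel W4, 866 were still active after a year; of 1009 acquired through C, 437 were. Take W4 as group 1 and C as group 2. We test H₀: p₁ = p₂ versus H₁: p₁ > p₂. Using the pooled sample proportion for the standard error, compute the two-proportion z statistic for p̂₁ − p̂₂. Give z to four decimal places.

p̂₁ = 866/1785 = 0.485154, p̂₂ = 437/1009 = 0.433102.
Pooled p̂ = (866+437)/(1785+1009) = 1303/2794 = 0.466356.
SE = √(p̂(1−p̂)(1/n₁+1/n₂)) = √(0.466356·0.533644·0.0015513) = √(0.00038607) = 0.019649.
z = (0.485154 − 0.433102)/0.019649 = 0.052052/0.019649 = 2.6491.

z = 2.6491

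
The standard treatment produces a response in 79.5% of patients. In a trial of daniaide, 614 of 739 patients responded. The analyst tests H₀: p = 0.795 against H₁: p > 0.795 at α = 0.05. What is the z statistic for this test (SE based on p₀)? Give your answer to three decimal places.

z = 2.414

p̂ = 614/739 ≈ 0.83085.
Standard error under H₀: √(0.795×0.205/739) = 0.01485.
z = (0.83085 − 0.795)/0.01485 = 0.03585/0.01485 = 2.414.
p-value = P(Z > 2.414) ≈ 0.0079, so at α = 0.05 we reject H₀.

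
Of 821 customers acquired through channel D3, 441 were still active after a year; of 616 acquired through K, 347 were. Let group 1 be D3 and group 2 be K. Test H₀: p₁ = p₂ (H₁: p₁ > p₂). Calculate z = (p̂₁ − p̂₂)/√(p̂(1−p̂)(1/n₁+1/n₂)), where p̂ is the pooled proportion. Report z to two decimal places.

p̂₁ = 441/821 ≈ 0.5371, p̂₂ = 347/616 ≈ 0.5633.
Pooled p̂ = (441+347)/(821+616) = 788/1437 = 0.5484.
SE = √(p̂(1−p̂)(1/n₁+1/n₂)) = √(0.5484·0.4516·0.0028414) = √(0.000703704) = 0.0265.
z = (0.5371 − 0.5633)/0.0265 = -0.0262/0.0265 = -0.99.

z = -0.99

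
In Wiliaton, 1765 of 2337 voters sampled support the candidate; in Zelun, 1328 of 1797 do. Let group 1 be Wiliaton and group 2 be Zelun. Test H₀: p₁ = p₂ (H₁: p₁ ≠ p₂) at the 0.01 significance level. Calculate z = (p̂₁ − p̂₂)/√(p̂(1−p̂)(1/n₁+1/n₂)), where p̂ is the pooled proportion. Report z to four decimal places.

p̂₁ = 1765/2337 ≈ 0.7552418, p̂₂ = 1328/1797 ≈ 0.7390095.
Pooled p̂ = (1765+1328)/(2337+1797) = 3093/4134 = 0.7481858.
SE = √(p̂(1−p̂)(1/n₁+1/n₂)) = √(0.7481858·0.2518142·0.000984382) = √(0.000185461) = 0.0136184.
z = (0.7552418 − 0.7390095)/0.0136184 = 0.0162323/0.0136184 = 1.1919.
p-value = 2·P(Z > 1.192) ≈ 0.2333, so at α = 0.01 we fail to reject H₀.

z = 1.1919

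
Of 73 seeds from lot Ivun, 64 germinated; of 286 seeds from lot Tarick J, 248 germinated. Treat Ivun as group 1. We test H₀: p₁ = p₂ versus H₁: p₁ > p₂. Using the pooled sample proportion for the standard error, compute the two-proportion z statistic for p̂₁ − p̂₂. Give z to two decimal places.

z = 0.22

p̂₁ = 64/73 = 0.8767, p̂₂ = 248/286 = 0.8671.
Pooled p̂ = (64+248)/(73+286) = 312/359 = 0.8691.
SE = √(0.113779 × 0.0171951) = 0.0442.
z = (0.8767 − 0.8671)/0.0442 = 0.0096/0.0442 = 0.22.
p-value = P(Z > 0.217) ≈ 0.4143.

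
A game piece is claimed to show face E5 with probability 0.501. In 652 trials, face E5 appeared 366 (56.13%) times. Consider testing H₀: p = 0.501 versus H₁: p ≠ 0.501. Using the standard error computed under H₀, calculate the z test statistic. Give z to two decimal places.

z = 3.08

p̂ = 366/652 ≈ 0.5613.
Standard error under H₀: √(0.501×0.499/652) = 0.0196.
z = (0.5613 − 0.501)/0.0196 = 0.0603/0.0196 = 3.08.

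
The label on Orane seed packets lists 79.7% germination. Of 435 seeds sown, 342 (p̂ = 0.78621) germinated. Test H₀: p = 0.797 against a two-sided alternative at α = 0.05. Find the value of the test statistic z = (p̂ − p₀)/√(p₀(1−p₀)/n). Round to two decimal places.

z = -0.56

p̂ = 342/435 ≈ 0.7862.
Standard error under H₀: √(0.797×0.203/435) = 0.0193.
z = (0.7862 − 0.797)/0.0193 = -0.0108/0.0193 = -0.56.
Two-sided p-value ≈ 2·Φ(−0.560) = 0.5757, so at α = 0.05 we fail to reject H₀.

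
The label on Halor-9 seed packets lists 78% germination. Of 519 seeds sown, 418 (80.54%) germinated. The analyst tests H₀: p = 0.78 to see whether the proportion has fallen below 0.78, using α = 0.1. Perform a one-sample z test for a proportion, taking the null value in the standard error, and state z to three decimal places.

z = 1.397

p̂ = 418/519 ≈ 0.80539.
SE = √(p₀(1−p₀)/n) = √(0.1716/519) = 0.01818.
z = (0.80539 − 0.78)/0.01818 = 0.02539/0.01818 = 1.397.
p-value = P(Z < 1.397) ≈ 0.9187. With α = 0.1, fail to reject H₀.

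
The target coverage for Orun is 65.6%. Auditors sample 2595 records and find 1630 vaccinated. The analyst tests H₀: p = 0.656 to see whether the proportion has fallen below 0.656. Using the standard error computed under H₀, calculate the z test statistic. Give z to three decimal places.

z = -2.989

p̂ = 1630/2595 ≈ 0.628131.
Under H₀, SE = √(0.656·0.344/2595) = √(8.69611e-05) = 0.009325.
z = (0.628131 − 0.656)/0.009325 = -0.027869/0.009325 = -2.989.
p-value = P(Z < -2.989) ≈ 0.0014.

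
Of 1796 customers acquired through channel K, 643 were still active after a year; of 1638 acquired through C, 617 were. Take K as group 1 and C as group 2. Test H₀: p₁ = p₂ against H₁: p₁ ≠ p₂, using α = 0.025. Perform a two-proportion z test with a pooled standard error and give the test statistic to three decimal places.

z = -1.133

p̂₁ = 643/1796 = 0.35802, p̂₂ = 617/1638 = 0.37668.
Pooled p̂ = (643+617)/(1796+1638) = 1260/3434 = 0.36692.
SE = √(p̂(1−p̂)(1/n₁+1/n₂)) = √(0.36692·0.63308·0.00116729) = √(0.00027115) = 0.01647.
z = (0.35802 − 0.37668)/0.01647 = -0.01866/0.01647 = -1.133.
p-value = 2·P(Z > 1.133) ≈ 0.2571, so at α = 0.025 we fail to reject H₀.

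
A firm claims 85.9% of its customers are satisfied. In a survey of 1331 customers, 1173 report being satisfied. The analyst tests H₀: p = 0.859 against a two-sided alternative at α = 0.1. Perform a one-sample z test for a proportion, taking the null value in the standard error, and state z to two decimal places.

z = 2.34

p̂ = 1173/1331 ≈ 0.88129.
Under H₀, SE = √(0.859·0.141/1331) = √(9.09985e-05) = 0.00954.
z = (0.88129 − 0.859)/0.00954 = 0.02229/0.00954 = 2.34.
Two-sided p-value ≈ 2·Φ(−2.337) = 0.0194, so at α = 0.1 we reject H₀.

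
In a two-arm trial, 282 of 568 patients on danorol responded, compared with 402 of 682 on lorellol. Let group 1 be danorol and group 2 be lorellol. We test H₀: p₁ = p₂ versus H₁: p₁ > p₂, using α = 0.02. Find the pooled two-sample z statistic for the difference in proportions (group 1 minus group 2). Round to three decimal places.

p̂₁ = 282/568 ≈ 0.496479, p̂₂ = 402/682 ≈ 0.589443.
Pooled p̂ = (282+402)/(568+682) = 684/1250 = 0.547200.
SE = √(0.247772 × 0.00322684) = 0.028276.
z = (0.496479 − 0.589443)/0.028276 = -0.092964/0.028276 = -3.288.
p-value = P(Z > -3.288) ≈ 0.9995. With α = 0.02, fail to reject H₀.

z = -3.288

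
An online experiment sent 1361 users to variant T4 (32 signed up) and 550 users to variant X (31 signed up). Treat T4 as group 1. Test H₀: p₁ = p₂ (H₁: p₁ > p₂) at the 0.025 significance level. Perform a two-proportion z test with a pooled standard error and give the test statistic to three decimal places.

z = -3.641

p̂₁ = 32/1361 ≈ 0.023512, p̂₂ = 31/550 ≈ 0.056364.
Pooled p̂ = (32+31)/(1361+550) = 63/1911 = 0.032967.
SE = √(0.0318802 × 0.00255294) = 0.009022.
z = (0.023512 − 0.056364)/0.009022 = -0.032852/0.009022 = -3.641.
p-value = P(Z > -3.641) ≈ 0.9999. With α = 0.025, fail to reject H₀.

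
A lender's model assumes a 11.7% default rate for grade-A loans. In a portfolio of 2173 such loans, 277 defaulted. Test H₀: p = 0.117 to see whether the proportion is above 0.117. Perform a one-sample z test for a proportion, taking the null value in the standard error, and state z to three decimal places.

p̂ = 277/2173 = 0.127474.
SE = √(p₀(1−p₀)/n) = √(0.10331/2173) = 0.006895.
z = (0.127474 − 0.117)/0.006895 = 0.010474/0.006895 = 1.519.

z = 1.519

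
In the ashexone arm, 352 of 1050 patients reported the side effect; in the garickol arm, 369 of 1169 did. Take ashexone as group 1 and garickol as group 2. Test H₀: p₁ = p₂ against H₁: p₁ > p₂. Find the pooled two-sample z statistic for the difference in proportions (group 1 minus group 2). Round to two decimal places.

p̂₁ = 352/1050 ≈ 0.3352, p̂₂ = 369/1169 ≈ 0.3157.
Pooled p̂ = (352+369)/(1050+1169) = 721/2219 = 0.3249.
SE = √(p̂(1−p̂)(1/n₁+1/n₂)) = √(0.3249·0.6751·0.00180781) = √(0.000396539) = 0.0199.
z = (0.3352 − 0.3157)/0.0199 = 0.0195/0.0199 = 0.98.
p-value = P(Z > 0.983) ≈ 0.1627.

z = 0.98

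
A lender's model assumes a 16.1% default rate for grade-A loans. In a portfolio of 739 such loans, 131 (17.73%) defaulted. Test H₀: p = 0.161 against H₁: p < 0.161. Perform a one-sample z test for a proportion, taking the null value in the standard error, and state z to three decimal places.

z = 1.203

p̂ = 131/739 = 0.17727.
SE = √(p₀(1−p₀)/n) = √(0.13508/739) = 0.01352.
z = (0.17727 − 0.161)/0.01352 = 0.01627/0.01352 = 1.203.
p-value = P(Z < 1.203) ≈ 0.8855.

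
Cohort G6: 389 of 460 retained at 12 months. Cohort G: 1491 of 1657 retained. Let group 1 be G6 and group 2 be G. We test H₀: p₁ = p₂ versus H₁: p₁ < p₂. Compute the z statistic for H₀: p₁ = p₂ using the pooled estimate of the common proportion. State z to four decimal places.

p̂₁ = 389/460 ≈ 0.845652, p̂₂ = 1491/1657 ≈ 0.899819.
Pooled p̂ = (389+1491)/(460+1657) = 1880/2117 = 0.888049.
SE = √(p̂(1−p̂)(1/n₁+1/n₂)) = √(0.888049·0.111951·0.00277741) = √(0.000276125) = 0.016617.
z = (0.845652 − 0.899819)/0.016617 = -0.054167/0.016617 = -3.2597.
p-value = P(Z < -3.260) ≈ 0.0006.

z = -3.2597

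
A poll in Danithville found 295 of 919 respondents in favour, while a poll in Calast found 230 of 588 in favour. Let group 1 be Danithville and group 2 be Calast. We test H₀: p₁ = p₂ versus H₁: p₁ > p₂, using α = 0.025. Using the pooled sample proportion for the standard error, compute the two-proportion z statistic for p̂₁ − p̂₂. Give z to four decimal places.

z = -2.7882

p̂₁ = 295/919 = 0.321001, p̂₂ = 230/588 = 0.391156.
Pooled p̂ = (295+230)/(919+588) = 525/1507 = 0.348374.
SE = √(0.22701 × 0.00278882) = 0.025161.
z = (0.321001 − 0.391156)/0.025161 = -0.070155/0.025161 = -2.7882.
p-value = P(Z > -2.788) ≈ 0.9974. With α = 0.025, fail to reject H₀.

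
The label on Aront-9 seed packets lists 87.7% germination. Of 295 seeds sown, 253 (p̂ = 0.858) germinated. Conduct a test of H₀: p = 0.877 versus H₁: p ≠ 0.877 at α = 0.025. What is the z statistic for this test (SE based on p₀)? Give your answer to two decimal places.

z = -1.01

p̂ = 253/295 ≈ 0.85763.
SE = √(p₀(1−p₀)/n) = √(0.10787/295) = 0.01912.
z = (0.85763 − 0.877)/0.01912 = -0.01937/0.01912 = -1.01.
p-value = 2·P(Z > 1.013) ≈ 0.3110. With α = 0.025, fail to reject H₀.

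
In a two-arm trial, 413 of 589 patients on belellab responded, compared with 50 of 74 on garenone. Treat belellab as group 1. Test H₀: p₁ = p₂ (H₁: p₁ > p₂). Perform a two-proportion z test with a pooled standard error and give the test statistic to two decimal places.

z = 0.45

p̂₁ = 413/589 = 0.7012, p̂₂ = 50/74 = 0.6757.
Pooled p̂ = (413+50)/(589+74) = 463/663 = 0.6983.
SE = √(0.210661 × 0.0152113) = 0.0566.
z = (0.7012 − 0.6757)/0.0566 = 0.0255/0.0566 = 0.45.
p-value = P(Z > 0.451) ≈ 0.3261.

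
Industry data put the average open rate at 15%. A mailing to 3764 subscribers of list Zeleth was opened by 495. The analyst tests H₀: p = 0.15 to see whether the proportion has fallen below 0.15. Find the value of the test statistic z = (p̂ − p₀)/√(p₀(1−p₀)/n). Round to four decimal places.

z = -3.1771

p̂ = 495/3764 = 0.131509.
Under H₀, SE = √(0.15·0.85/3764) = √(3.38735e-05) = 0.005820.
z = (0.131509 − 0.15)/0.005820 = -0.018491/0.005820 = -3.1771.
p-value = P(Z < -3.177) ≈ 0.0007.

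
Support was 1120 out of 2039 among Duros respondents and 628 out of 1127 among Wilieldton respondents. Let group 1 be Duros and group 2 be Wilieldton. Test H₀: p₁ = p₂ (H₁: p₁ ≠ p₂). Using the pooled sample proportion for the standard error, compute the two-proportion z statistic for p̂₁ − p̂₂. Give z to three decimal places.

p̂₁ = 1120/2039 ≈ 0.54929, p̂₂ = 628/1127 ≈ 0.55723.
Pooled p̂ = (1120+628)/(2039+1127) = 1748/3166 = 0.55212.
SE = √(p̂(1−p̂)(1/n₁+1/n₂)) = √(0.55212·0.44788·0.00137775) = √(0.000340695) = 0.01846.
z = (0.54929 − 0.55723)/0.01846 = -0.00794/0.01846 = -0.430.

z = -0.430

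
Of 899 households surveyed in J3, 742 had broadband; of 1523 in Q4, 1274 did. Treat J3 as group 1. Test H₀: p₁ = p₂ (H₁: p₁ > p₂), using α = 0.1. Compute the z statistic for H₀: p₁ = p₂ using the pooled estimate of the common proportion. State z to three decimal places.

z = -0.709

p̂₁ = 742/899 = 0.825362, p̂₂ = 1274/1523 = 0.836507.
Pooled p̂ = (742+1274)/(899+1523) = 2016/2422 = 0.832370.
SE = √(0.13953 × 0.00176895) = 0.015711.
z = (0.825362 − 0.836507)/0.015711 = -0.011145/0.015711 = -0.709.
p-value = P(Z > -0.709) ≈ 0.7610, so at α = 0.1 we fail to reject H₀.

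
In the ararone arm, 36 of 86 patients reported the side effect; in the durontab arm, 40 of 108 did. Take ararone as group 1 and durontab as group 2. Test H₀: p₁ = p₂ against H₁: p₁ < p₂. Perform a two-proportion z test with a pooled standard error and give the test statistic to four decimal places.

z = 0.6837

p̂₁ = 36/86 ≈ 0.418605, p̂₂ = 40/108 ≈ 0.370370.
Pooled p̂ = (36+40)/(86+108) = 76/194 = 0.391753.
SE = √(0.238282 × 0.0208872) = 0.070548.
z = (0.418605 − 0.370370)/0.070548 = 0.048235/0.070548 = 0.6837.
p-value = P(Z < 0.684) ≈ 0.7529.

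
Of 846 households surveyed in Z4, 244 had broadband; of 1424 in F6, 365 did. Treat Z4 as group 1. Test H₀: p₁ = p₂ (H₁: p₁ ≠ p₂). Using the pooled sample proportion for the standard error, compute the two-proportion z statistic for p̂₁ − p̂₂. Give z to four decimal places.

p̂₁ = 244/846 = 0.288416, p̂₂ = 365/1424 = 0.256320.
Pooled p̂ = (244+365)/(846+1424) = 609/2270 = 0.268282.
SE = √(0.196307 × 0.00188428) = 0.019233.
z = (0.288416 − 0.256320)/0.019233 = 0.032096/0.019233 = 1.6688.
p-value = 2·P(Z > 1.669) ≈ 0.0952.

z = 1.6688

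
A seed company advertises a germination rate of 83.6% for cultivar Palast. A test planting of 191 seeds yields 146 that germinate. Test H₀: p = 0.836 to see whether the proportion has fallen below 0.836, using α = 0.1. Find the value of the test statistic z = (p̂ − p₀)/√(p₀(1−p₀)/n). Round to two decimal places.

z = -2.67

p̂ = 146/191 = 0.7644.
Standard error under H₀: √(0.836×0.164/191) = 0.0268.
z = (0.7644 − 0.836)/0.0268 = -0.0716/0.0268 = -2.67.
p-value = P(Z < -2.672) ≈ 0.0038; since p < α = 0.1, reject H₀.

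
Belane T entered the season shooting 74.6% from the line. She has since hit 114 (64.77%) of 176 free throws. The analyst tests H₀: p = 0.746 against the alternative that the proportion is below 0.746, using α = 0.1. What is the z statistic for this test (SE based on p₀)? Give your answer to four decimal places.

z = -2.9950

p̂ = 114/176 = 0.647727.
Standard error under H₀: √(0.746×0.254/176) = 0.032812.
z = (0.647727 − 0.746)/0.032812 = -0.098273/0.032812 = -2.9950.
p-value = P(Z < -2.995) ≈ 0.0014. With α = 0.1, reject H₀.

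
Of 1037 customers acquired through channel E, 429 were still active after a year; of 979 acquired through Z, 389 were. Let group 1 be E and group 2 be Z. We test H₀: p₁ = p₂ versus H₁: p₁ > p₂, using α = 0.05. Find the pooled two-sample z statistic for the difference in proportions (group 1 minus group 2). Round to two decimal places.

p̂₁ = 429/1037 = 0.4137, p̂₂ = 389/979 = 0.3973.
Pooled p̂ = (429+389)/(1037+979) = 818/2016 = 0.4058.
SE = √(0.241118 × 0.00198577) = 0.0219.
z = (0.4137 − 0.3973)/0.0219 = 0.0164/0.0219 = 0.75.
p-value = P(Z > 0.747) ≈ 0.2275; since p > α = 0.05, fail to reject H₀.

z = 0.75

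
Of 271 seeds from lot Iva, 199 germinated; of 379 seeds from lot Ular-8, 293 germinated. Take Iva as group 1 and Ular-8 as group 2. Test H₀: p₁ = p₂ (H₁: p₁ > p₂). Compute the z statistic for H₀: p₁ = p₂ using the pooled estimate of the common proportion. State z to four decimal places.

z = -1.1362

p̂₁ = 199/271 ≈ 0.734317, p̂₂ = 293/379 ≈ 0.773087.
Pooled p̂ = (199+293)/(271+379) = 492/650 = 0.756923.
SE = √(0.183991 × 0.00632856) = 0.034123.
z = (0.734317 − 0.773087)/0.034123 = -0.038770/0.034123 = -1.1362.
p-value = P(Z > -1.136) ≈ 0.8721.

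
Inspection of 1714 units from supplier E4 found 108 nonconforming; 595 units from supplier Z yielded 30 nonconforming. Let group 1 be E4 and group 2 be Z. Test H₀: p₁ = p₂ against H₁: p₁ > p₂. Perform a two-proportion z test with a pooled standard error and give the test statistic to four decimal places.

p̂₁ = 108/1714 ≈ 0.063011, p̂₂ = 30/595 ≈ 0.050420.
Pooled p̂ = (108+30)/(1714+595) = 138/2309 = 0.059766.
SE = √(p̂(1−p̂)(1/n₁+1/n₂)) = √(0.059766·0.940234·0.0022641) = √(0.000127229) = 0.011280.
z = (0.063011 − 0.050420)/0.011280 = 0.012591/0.011280 = 1.1162.

z = 1.1162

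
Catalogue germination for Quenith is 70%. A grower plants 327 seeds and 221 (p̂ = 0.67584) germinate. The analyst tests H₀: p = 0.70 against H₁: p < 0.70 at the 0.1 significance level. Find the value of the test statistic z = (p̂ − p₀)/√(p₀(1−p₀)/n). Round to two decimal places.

p̂ = 221/327 = 0.67584.
SE = √(p₀(1−p₀)/n) = √(0.21/327) = 0.02534.
z = (0.67584 − 0.7)/0.02534 = -0.02416/0.02534 = -0.95.
p-value = P(Z < -0.953) ≈ 0.1702. With α = 0.1, fail to reject H₀.

z = -0.95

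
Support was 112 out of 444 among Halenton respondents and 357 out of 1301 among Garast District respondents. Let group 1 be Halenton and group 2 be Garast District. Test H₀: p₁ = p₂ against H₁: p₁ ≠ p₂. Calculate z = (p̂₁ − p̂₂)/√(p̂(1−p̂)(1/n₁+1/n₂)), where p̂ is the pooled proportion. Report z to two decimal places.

z = -0.91

p̂₁ = 112/444 = 0.2523, p̂₂ = 357/1301 = 0.2744.
Pooled p̂ = (112+357)/(444+1301) = 469/1745 = 0.2688.
SE = √(0.196532 × 0.00302089) = 0.0244.
z = (0.2523 − 0.2744)/0.0244 = -0.0221/0.0244 = -0.91.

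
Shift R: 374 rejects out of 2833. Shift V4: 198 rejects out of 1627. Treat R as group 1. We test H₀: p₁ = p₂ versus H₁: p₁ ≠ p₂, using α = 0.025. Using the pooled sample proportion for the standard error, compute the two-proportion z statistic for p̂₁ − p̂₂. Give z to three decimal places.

z = 0.992

p̂₁ = 374/2833 = 0.13202, p̂₂ = 198/1627 = 0.12170.
Pooled p̂ = (374+198)/(2833+1627) = 572/4460 = 0.12825.
SE = √(0.111803 × 0.000967611) = 0.01040.
z = (0.13202 − 0.12170)/0.01040 = 0.01032/0.01040 = 0.992.
p-value = 2·P(Z > 0.992) ≈ 0.3211, so at α = 0.025 we fail to reject H₀.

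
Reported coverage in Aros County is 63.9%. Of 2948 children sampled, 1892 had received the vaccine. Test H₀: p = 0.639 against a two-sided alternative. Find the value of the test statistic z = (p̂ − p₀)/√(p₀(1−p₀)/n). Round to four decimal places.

z = 0.3155

p̂ = 1892/2948 = 0.641791.
Standard error under H₀: √(0.639×0.361/2948) = 0.008846.
z = (0.641791 − 0.639)/0.008846 = 0.002791/0.008846 = 0.3155.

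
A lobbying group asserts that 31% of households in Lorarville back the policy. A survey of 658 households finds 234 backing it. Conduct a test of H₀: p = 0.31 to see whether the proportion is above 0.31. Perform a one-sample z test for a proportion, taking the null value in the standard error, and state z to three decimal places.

z = 2.530

p̂ = 234/658 ≈ 0.35562.
Under H₀, SE = √(0.31·0.69/658) = √(0.000325076) = 0.01803.
z = (0.35562 − 0.31)/0.01803 = 0.04562/0.01803 = 2.530.
p-value = P(Z > 2.530) ≈ 0.0057.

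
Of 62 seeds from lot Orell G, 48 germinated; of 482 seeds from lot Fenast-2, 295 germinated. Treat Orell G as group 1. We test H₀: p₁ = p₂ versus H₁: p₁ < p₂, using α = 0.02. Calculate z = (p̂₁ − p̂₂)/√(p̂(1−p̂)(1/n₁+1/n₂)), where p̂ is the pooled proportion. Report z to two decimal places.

z = 2.49

p̂₁ = 48/62 = 0.7742, p̂₂ = 295/482 = 0.6120.
Pooled p̂ = (48+295)/(62+482) = 343/544 = 0.6305.
SE = √(p̂(1−p̂)(1/n₁+1/n₂)) = √(0.6305·0.3695·0.0182037) = √(0.00424085) = 0.0651.
z = (0.7742 − 0.6120)/0.0651 = 0.1622/0.0651 = 2.49.
p-value = P(Z < 2.490) ≈ 0.9936; since p > α = 0.02, fail to reject H₀.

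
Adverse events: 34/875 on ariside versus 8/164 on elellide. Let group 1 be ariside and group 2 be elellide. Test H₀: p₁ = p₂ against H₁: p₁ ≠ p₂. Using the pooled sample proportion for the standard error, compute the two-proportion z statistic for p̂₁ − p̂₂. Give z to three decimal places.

z = -0.592

p̂₁ = 34/875 ≈ 0.03886, p̂₂ = 8/164 ≈ 0.04878.
Pooled p̂ = (34+8)/(875+164) = 42/1039 = 0.04042.
SE = √(0.0387894 × 0.00724042) = 0.01676.
z = (0.03886 − 0.04878)/0.01676 = -0.00992/0.01676 = -0.592.
Two-sided p-value ≈ 2·Φ(−0.592) = 0.5538.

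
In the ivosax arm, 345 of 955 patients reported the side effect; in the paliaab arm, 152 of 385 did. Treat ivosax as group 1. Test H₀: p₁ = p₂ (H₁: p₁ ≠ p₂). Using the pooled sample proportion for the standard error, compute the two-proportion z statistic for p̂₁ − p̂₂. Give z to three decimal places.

z = -1.150

p̂₁ = 345/955 ≈ 0.361257, p̂₂ = 152/385 ≈ 0.394805.
Pooled p̂ = (345+152)/(955+385) = 497/1340 = 0.370896.
SE = √(p̂(1−p̂)(1/n₁+1/n₂)) = √(0.370896·0.629104·0.00364452) = √(0.000850384) = 0.029161.
z = (0.361257 − 0.394805)/0.029161 = -0.033548/0.029161 = -1.150.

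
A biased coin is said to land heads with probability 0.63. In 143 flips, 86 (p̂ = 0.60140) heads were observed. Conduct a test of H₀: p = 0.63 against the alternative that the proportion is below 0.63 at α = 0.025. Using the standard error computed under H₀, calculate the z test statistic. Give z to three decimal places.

z = -0.708

p̂ = 86/143 ≈ 0.60140.
Under H₀, SE = √(0.63·0.37/143) = √(0.00163007) = 0.04037.
z = (0.60140 − 0.63)/0.04037 = -0.02860/0.04037 = -0.708.
p-value = P(Z < -0.708) ≈ 0.2393; since p > α = 0.025, fail to reject H₀.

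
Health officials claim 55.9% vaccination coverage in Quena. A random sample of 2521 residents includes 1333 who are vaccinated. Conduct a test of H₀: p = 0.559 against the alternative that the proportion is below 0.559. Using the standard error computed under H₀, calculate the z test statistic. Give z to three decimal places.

p̂ = 1333/2521 ≈ 0.52876.
Under H₀, SE = √(0.559·0.441/2521) = √(9.77862e-05) = 0.00989.
z = (0.52876 − 0.559)/0.00989 = -0.03024/0.00989 = -3.058.
p-value = P(Z < -3.058) ≈ 0.0011.

z = -3.058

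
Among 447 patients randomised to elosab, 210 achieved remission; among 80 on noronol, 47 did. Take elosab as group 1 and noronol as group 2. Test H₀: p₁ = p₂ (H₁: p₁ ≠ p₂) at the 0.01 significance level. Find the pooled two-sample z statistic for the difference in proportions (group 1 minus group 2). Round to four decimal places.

z = -1.9397

p̂₁ = 210/447 ≈ 0.469799, p̂₂ = 47/80 ≈ 0.587500.
Pooled p̂ = (210+47)/(447+80) = 257/527 = 0.487666.
SE = √(p̂(1−p̂)(1/n₁+1/n₂)) = √(0.487666·0.512334·0.0147371) = √(0.00368204) = 0.060680.
z = (0.469799 − 0.587500)/0.060680 = -0.117701/0.060680 = -1.9397.
Two-sided p-value ≈ 2·Φ(−1.940) = 0.0524, so at α = 0.01 we fail to reject H₀.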